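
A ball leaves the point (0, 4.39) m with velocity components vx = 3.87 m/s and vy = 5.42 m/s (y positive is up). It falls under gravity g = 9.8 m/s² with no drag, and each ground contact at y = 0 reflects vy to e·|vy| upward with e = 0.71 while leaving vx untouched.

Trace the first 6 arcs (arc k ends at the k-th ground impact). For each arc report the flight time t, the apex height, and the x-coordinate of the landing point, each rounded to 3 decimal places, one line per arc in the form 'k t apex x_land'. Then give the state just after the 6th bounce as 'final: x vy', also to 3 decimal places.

1 1.649 5.889 6.383
2 1.557 2.969 12.407
3 1.105 1.496 16.685
4 0.785 0.754 19.722
5 0.557 0.380 21.878
6 0.396 0.192 23.409
final: 23.409 1.376

Arc 1: start y=4.390, vy=5.420 → t=1.649, apex=5.889, x_land=6.383, impact vy=-10.743
  bounce: vy ← 0.71·10.743 = 7.628
Arc 2: start y=0.000, vy=7.628 → t=1.557, apex=2.969, x_land=12.407, impact vy=-7.628
  bounce: vy ← 0.71·7.628 = 5.416
Arc 3: start y=0.000, vy=5.416 → t=1.105, apex=1.496, x_land=16.685, impact vy=-5.416
  bounce: vy ← 0.71·5.416 = 3.845
Arc 4: start y=0.000, vy=3.845 → t=0.785, apex=0.754, x_land=19.722, impact vy=-3.845
  bounce: vy ← 0.71·3.845 = 2.730
Arc 5: start y=0.000, vy=2.730 → t=0.557, apex=0.380, x_land=21.878, impact vy=-2.730
  bounce: vy ← 0.71·2.730 = 1.938
Arc 6: start y=0.000, vy=1.938 → t=0.396, apex=0.192, x_land=23.409, impact vy=-1.938
  bounce: vy ← 0.71·1.938 = 1.376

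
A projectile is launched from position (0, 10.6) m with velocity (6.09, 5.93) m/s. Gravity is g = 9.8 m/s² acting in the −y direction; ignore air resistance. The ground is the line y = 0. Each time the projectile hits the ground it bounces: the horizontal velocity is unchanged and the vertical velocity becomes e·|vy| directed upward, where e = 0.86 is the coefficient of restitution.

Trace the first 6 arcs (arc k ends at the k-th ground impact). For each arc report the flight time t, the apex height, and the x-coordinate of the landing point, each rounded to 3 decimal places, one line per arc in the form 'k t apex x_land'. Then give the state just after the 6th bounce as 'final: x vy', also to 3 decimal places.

Arc 1: start y=10.600, vy=5.930 → t=2.196, apex=12.394, x_land=13.371, impact vy=-15.586
  bounce: vy ← 0.86·15.586 = 13.404
Arc 2: start y=0.000, vy=13.404 → t=2.736, apex=9.167, x_land=30.030, impact vy=-13.404
  bounce: vy ← 0.86·13.404 = 11.527
Arc 3: start y=0.000, vy=11.527 → t=2.353, apex=6.780, x_land=44.357, impact vy=-11.527
  bounce: vy ← 0.86·11.527 = 9.914
Arc 4: start y=0.000, vy=9.914 → t=2.023, apex=5.014, x_land=56.678, impact vy=-9.914
  bounce: vy ← 0.86·9.914 = 8.526
Arc 5: start y=0.000, vy=8.526 → t=1.740, apex=3.709, x_land=67.274, impact vy=-8.526
  bounce: vy ← 0.86·8.526 = 7.332
Arc 6: start y=0.000, vy=7.332 → t=1.496, apex=2.743, x_land=76.387, impact vy=-7.332
  bounce: vy ← 0.86·7.332 = 6.306

1 2.196 12.394 13.371
2 2.736 9.167 30.030
3 2.353 6.780 44.357
4 2.023 5.014 56.678
5 1.740 3.709 67.274
6 1.496 2.743 76.387
final: 76.387 6.306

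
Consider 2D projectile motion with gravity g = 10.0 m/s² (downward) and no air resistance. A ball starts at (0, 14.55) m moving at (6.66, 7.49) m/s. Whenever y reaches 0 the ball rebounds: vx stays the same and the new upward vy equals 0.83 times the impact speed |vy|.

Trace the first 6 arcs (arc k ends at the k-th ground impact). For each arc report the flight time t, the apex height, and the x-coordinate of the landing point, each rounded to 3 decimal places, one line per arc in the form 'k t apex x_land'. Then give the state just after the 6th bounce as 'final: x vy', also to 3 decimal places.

1 2.612 17.355 17.396
2 3.093 11.956 37.994
3 2.567 8.236 55.089
4 2.131 5.674 69.279
5 1.768 3.909 81.056
6 1.468 2.693 90.831
final: 90.831 6.091

Arc 1: start y=14.550, vy=7.490 → t=2.612, apex=17.355, x_land=17.396, impact vy=-18.631
  bounce: vy ← 0.83·18.631 = 15.463
Arc 2: start y=0.000, vy=15.463 → t=3.093, apex=11.956, x_land=37.994, impact vy=-15.463
  bounce: vy ← 0.83·15.463 = 12.835
Arc 3: start y=0.000, vy=12.835 → t=2.567, apex=8.236, x_land=55.089, impact vy=-12.835
  bounce: vy ← 0.83·12.835 = 10.653
Arc 4: start y=0.000, vy=10.653 → t=2.131, apex=5.674, x_land=69.279, impact vy=-10.653
  bounce: vy ← 0.83·10.653 = 8.842
Arc 5: start y=0.000, vy=8.842 → t=1.768, apex=3.909, x_land=81.056, impact vy=-8.842
  bounce: vy ← 0.83·8.842 = 7.339
Arc 6: start y=0.000, vy=7.339 → t=1.468, apex=2.693, x_land=90.831, impact vy=-7.339
  bounce: vy ← 0.83·7.339 = 6.091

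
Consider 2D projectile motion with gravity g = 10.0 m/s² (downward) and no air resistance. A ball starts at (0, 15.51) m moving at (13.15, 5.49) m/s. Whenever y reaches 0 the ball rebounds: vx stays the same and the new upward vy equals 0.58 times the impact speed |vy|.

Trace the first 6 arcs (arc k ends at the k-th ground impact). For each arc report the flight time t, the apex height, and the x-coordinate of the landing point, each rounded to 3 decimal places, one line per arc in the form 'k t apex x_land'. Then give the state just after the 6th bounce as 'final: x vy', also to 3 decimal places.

Arc 1: start y=15.510, vy=5.490 → t=2.394, apex=17.017, x_land=31.479, impact vy=-18.448
  bounce: vy ← 0.58·18.448 = 10.700
Arc 2: start y=0.000, vy=10.700 → t=2.140, apex=5.725, x_land=59.620, impact vy=-10.700
  bounce: vy ← 0.58·10.700 = 6.206
Arc 3: start y=0.000, vy=6.206 → t=1.241, apex=1.926, x_land=75.942, impact vy=-6.206
  bounce: vy ← 0.58·6.206 = 3.599
Arc 4: start y=0.000, vy=3.599 → t=0.720, apex=0.648, x_land=85.408, impact vy=-3.599
  bounce: vy ← 0.58·3.599 = 2.088
Arc 5: start y=0.000, vy=2.088 → t=0.418, apex=0.218, x_land=90.899, impact vy=-2.088
  bounce: vy ← 0.58·2.088 = 1.211
Arc 6: start y=0.000, vy=1.211 → t=0.242, apex=0.073, x_land=94.084, impact vy=-1.211
  bounce: vy ← 0.58·1.211 = 0.702

1 2.394 17.017 31.479
2 2.140 5.725 59.620
3 1.241 1.926 75.942
4 0.720 0.648 85.408
5 0.418 0.218 90.899
6 0.242 0.073 94.084
final: 94.084 0.702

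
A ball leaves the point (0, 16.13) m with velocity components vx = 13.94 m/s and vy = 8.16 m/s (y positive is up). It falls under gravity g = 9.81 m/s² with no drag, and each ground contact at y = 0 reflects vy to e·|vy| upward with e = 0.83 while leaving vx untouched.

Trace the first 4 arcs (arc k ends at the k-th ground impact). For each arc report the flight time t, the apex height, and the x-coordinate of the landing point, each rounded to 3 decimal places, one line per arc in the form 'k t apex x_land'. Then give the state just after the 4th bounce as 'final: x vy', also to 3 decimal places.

Arc 1: start y=16.130, vy=8.160 → t=2.827, apex=19.524, x_land=39.407, impact vy=-19.572
  bounce: vy ← 0.83·19.572 = 16.245
Arc 2: start y=0.000, vy=16.245 → t=3.312, apex=13.450, x_land=85.574, impact vy=-16.245
  bounce: vy ← 0.83·16.245 = 13.483
Arc 3: start y=0.000, vy=13.483 → t=2.749, apex=9.266, x_land=123.893, impact vy=-13.483
  bounce: vy ← 0.83·13.483 = 11.191
Arc 4: start y=0.000, vy=11.191 → t=2.282, apex=6.383, x_land=155.697, impact vy=-11.191
  bounce: vy ← 0.83·11.191 = 9.288

1 2.827 19.524 39.407
2 3.312 13.450 85.574
3 2.749 9.266 123.893
4 2.282 6.383 155.697
final: 155.697 9.288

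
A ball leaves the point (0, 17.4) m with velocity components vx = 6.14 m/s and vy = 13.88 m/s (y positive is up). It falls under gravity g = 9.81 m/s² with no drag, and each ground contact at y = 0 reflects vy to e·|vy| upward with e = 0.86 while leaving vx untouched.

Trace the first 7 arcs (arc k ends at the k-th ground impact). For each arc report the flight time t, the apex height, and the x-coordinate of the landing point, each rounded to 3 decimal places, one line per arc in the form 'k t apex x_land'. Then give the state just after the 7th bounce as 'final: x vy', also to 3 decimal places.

1 3.771 27.219 23.151
2 4.052 20.131 48.029
3 3.485 14.889 69.424
4 2.997 11.012 87.824
5 2.577 8.144 103.648
6 2.216 6.024 117.257
7 1.906 4.455 128.960
final: 128.960 8.040

Arc 1: start y=17.400, vy=13.880 → t=3.771, apex=27.219, x_land=23.151, impact vy=-23.109
  bounce: vy ← 0.86·23.109 = 19.874
Arc 2: start y=0.000, vy=19.874 → t=4.052, apex=20.131, x_land=48.029, impact vy=-19.874
  bounce: vy ← 0.86·19.874 = 17.092
Arc 3: start y=0.000, vy=17.092 → t=3.485, apex=14.889, x_land=69.424, impact vy=-17.092
  bounce: vy ← 0.86·17.092 = 14.699
Arc 4: start y=0.000, vy=14.699 → t=2.997, apex=11.012, x_land=87.824, impact vy=-14.699
  bounce: vy ← 0.86·14.699 = 12.641
Arc 5: start y=0.000, vy=12.641 → t=2.577, apex=8.144, x_land=103.648, impact vy=-12.641
  bounce: vy ← 0.86·12.641 = 10.871
Arc 6: start y=0.000, vy=10.871 → t=2.216, apex=6.024, x_land=117.257, impact vy=-10.871
  bounce: vy ← 0.86·10.871 = 9.349
Arc 7: start y=0.000, vy=9.349 → t=1.906, apex=4.455, x_land=128.960, impact vy=-9.349
  bounce: vy ← 0.86·9.349 = 8.040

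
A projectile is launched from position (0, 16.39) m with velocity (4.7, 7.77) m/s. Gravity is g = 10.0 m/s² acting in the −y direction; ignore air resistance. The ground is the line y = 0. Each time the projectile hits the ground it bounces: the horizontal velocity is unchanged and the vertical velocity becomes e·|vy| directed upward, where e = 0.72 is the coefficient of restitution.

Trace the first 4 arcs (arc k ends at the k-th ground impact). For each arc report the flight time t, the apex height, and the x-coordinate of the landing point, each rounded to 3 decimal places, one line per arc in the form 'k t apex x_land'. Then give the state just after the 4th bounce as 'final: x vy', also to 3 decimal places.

1 2.747 19.409 12.912
2 2.837 10.061 26.246
3 2.043 5.216 35.847
4 1.471 2.704 42.760
final: 42.760 5.295

Arc 1: start y=16.390, vy=7.770 → t=2.747, apex=19.409, x_land=12.912, impact vy=-19.702
  bounce: vy ← 0.72·19.702 = 14.186
Arc 2: start y=0.000, vy=14.186 → t=2.837, apex=10.061, x_land=26.246, impact vy=-14.186
  bounce: vy ← 0.72·14.186 = 10.214
Arc 3: start y=0.000, vy=10.214 → t=2.043, apex=5.216, x_land=35.847, impact vy=-10.214
  bounce: vy ← 0.72·10.214 = 7.354
Arc 4: start y=0.000, vy=7.354 → t=1.471, apex=2.704, x_land=42.760, impact vy=-7.354
  bounce: vy ← 0.72·7.354 = 5.295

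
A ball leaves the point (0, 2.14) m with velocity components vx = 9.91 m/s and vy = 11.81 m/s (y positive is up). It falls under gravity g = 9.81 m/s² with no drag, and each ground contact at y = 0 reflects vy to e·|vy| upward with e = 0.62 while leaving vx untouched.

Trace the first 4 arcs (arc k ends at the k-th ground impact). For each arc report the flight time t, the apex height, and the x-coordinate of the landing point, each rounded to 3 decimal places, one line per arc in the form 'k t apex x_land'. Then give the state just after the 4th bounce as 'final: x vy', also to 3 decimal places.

Arc 1: start y=2.140, vy=11.810 → t=2.577, apex=9.249, x_land=25.539, impact vy=-13.471
  bounce: vy ← 0.62·13.471 = 8.352
Arc 2: start y=0.000, vy=8.352 → t=1.703, apex=3.555, x_land=42.413, impact vy=-8.352
  bounce: vy ← 0.62·8.352 = 5.178
Arc 3: start y=0.000, vy=5.178 → t=1.056, apex=1.367, x_land=52.875, impact vy=-5.178
  bounce: vy ← 0.62·5.178 = 3.210
Arc 4: start y=0.000, vy=3.210 → t=0.655, apex=0.525, x_land=59.361, impact vy=-3.210
  bounce: vy ← 0.62·3.210 = 1.990

1 2.577 9.249 25.539
2 1.703 3.555 42.413
3 1.056 1.367 52.875
4 0.655 0.525 59.361
final: 59.361 1.990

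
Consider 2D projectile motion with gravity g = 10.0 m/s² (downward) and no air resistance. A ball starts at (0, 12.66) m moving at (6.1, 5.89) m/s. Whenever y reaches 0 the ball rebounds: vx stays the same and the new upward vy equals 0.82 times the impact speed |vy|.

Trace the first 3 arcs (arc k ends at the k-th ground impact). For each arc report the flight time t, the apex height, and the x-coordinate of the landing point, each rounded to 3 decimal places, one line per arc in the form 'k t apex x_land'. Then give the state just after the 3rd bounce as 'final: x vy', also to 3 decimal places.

1 2.286 14.395 13.943
2 2.783 9.679 30.917
3 2.282 6.508 44.836
final: 44.836 9.355

Arc 1: start y=12.660, vy=5.890 → t=2.286, apex=14.395, x_land=13.943, impact vy=-16.967
  bounce: vy ← 0.82·16.967 = 13.913
Arc 2: start y=0.000, vy=13.913 → t=2.783, apex=9.679, x_land=30.917, impact vy=-13.913
  bounce: vy ← 0.82·13.913 = 11.409
Arc 3: start y=0.000, vy=11.409 → t=2.282, apex=6.508, x_land=44.836, impact vy=-11.409
  bounce: vy ← 0.82·11.409 = 9.355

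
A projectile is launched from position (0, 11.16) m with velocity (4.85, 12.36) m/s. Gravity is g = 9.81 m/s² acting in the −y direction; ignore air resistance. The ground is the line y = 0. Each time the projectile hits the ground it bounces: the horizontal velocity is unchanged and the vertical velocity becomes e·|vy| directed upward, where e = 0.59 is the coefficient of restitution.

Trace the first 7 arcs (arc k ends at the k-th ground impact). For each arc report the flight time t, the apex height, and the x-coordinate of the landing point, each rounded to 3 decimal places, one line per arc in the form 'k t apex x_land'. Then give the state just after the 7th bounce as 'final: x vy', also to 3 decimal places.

1 3.225 18.946 15.643
2 2.319 6.595 26.891
3 1.368 2.296 33.527
4 0.807 0.799 37.442
5 0.476 0.278 39.752
6 0.281 0.097 41.115
7 0.166 0.034 41.919
final: 41.919 0.480

Arc 1: start y=11.160, vy=12.360 → t=3.225, apex=18.946, x_land=15.643, impact vy=-19.280
  bounce: vy ← 0.59·19.280 = 11.375
Arc 2: start y=0.000, vy=11.375 → t=2.319, apex=6.595, x_land=26.891, impact vy=-11.375
  bounce: vy ← 0.59·11.375 = 6.711
Arc 3: start y=0.000, vy=6.711 → t=1.368, apex=2.296, x_land=33.527, impact vy=-6.711
  bounce: vy ← 0.59·6.711 = 3.960
Arc 4: start y=0.000, vy=3.960 → t=0.807, apex=0.799, x_land=37.442, impact vy=-3.960
  bounce: vy ← 0.59·3.960 = 2.336
Arc 5: start y=0.000, vy=2.336 → t=0.476, apex=0.278, x_land=39.752, impact vy=-2.336
  bounce: vy ← 0.59·2.336 = 1.378
Arc 6: start y=0.000, vy=1.378 → t=0.281, apex=0.097, x_land=41.115, impact vy=-1.378
  bounce: vy ← 0.59·1.378 = 0.813
Arc 7: start y=0.000, vy=0.813 → t=0.166, apex=0.034, x_land=41.919, impact vy=-0.813
  bounce: vy ← 0.59·0.813 = 0.480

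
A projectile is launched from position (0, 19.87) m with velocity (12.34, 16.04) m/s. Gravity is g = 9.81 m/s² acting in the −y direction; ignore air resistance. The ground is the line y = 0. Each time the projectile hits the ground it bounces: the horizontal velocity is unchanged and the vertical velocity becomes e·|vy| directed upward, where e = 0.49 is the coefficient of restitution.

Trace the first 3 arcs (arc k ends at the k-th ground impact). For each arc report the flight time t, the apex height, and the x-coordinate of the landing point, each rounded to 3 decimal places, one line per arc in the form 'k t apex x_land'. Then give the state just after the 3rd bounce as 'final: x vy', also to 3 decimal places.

Arc 1: start y=19.870, vy=16.040 → t=4.228, apex=32.983, x_land=52.176, impact vy=-25.439
  bounce: vy ← 0.49·25.439 = 12.465
Arc 2: start y=0.000, vy=12.465 → t=2.541, apex=7.919, x_land=83.536, impact vy=-12.465
  bounce: vy ← 0.49·12.465 = 6.108
Arc 3: start y=0.000, vy=6.108 → t=1.245, apex=1.901, x_land=98.902, impact vy=-6.108
  bounce: vy ← 0.49·6.108 = 2.993

1 4.228 32.983 52.176
2 2.541 7.919 83.536
3 1.245 1.901 98.902
final: 98.902 2.993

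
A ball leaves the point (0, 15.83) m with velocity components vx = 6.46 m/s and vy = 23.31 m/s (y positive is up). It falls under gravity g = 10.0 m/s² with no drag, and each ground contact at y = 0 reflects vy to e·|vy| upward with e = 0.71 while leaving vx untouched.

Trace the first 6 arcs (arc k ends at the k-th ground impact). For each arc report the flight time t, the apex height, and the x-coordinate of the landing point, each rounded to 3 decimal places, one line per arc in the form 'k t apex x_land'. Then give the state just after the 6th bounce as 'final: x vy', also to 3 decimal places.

Arc 1: start y=15.830, vy=23.310 → t=5.264, apex=42.998, x_land=34.002, impact vy=-29.325
  bounce: vy ← 0.71·29.325 = 20.821
Arc 2: start y=0.000, vy=20.821 → t=4.164, apex=21.675, x_land=60.903, impact vy=-20.821
  bounce: vy ← 0.71·20.821 = 14.783
Arc 3: start y=0.000, vy=14.783 → t=2.957, apex=10.926, x_land=80.002, impact vy=-14.783
  bounce: vy ← 0.71·14.783 = 10.496
Arc 4: start y=0.000, vy=10.496 → t=2.099, apex=5.508, x_land=93.562, impact vy=-10.496
  bounce: vy ← 0.71·10.496 = 7.452
Arc 5: start y=0.000, vy=7.452 → t=1.490, apex=2.777, x_land=103.190, impact vy=-7.452
  bounce: vy ← 0.71·7.452 = 5.291
Arc 6: start y=0.000, vy=5.291 → t=1.058, apex=1.400, x_land=110.026, impact vy=-5.291
  bounce: vy ← 0.71·5.291 = 3.757

1 5.264 42.998 34.002
2 4.164 21.675 60.903
3 2.957 10.926 80.002
4 2.099 5.508 93.562
5 1.490 2.777 103.190
6 1.058 1.400 110.026
final: 110.026 3.757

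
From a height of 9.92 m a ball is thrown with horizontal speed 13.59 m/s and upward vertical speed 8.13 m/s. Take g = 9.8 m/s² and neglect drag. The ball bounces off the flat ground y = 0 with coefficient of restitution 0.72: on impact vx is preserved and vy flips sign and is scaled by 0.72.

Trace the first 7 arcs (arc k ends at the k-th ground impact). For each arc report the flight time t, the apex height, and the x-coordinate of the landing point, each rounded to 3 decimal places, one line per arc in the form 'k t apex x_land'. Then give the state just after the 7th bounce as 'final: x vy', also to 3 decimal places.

Arc 1: start y=9.920, vy=8.130 → t=2.477, apex=13.292, x_land=33.657, impact vy=-16.141
  bounce: vy ← 0.72·16.141 = 11.621
Arc 2: start y=0.000, vy=11.621 → t=2.372, apex=6.891, x_land=65.889, impact vy=-11.621
  bounce: vy ← 0.72·11.621 = 8.367
Arc 3: start y=0.000, vy=8.367 → t=1.708, apex=3.572, x_land=89.096, impact vy=-8.367
  bounce: vy ← 0.72·8.367 = 6.025
Arc 4: start y=0.000, vy=6.025 → t=1.230, apex=1.852, x_land=105.805, impact vy=-6.025
  bounce: vy ← 0.72·6.025 = 4.338
Arc 5: start y=0.000, vy=4.338 → t=0.885, apex=0.960, x_land=117.835, impact vy=-4.338
  bounce: vy ← 0.72·4.338 = 3.123
Arc 6: start y=0.000, vy=3.123 → t=0.637, apex=0.498, x_land=126.497, impact vy=-3.123
  bounce: vy ← 0.72·3.123 = 2.249
Arc 7: start y=0.000, vy=2.249 → t=0.459, apex=0.258, x_land=132.734, impact vy=-2.249
  bounce: vy ← 0.72·2.249 = 1.619

1 2.477 13.292 33.657
2 2.372 6.891 65.889
3 1.708 3.572 89.096
4 1.230 1.852 105.805
5 0.885 0.960 117.835
6 0.637 0.498 126.497
7 0.459 0.258 132.734
final: 132.734 1.619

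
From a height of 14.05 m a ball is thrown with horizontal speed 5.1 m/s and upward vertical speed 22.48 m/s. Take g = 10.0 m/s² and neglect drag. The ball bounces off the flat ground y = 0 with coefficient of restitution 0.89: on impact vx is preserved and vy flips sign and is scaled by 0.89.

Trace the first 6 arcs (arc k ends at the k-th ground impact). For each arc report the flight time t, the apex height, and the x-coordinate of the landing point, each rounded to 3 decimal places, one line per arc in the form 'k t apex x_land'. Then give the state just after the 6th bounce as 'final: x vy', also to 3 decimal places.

1 5.052 39.318 25.766
2 4.991 31.143 51.223
3 4.442 24.669 73.879
4 3.954 19.540 94.043
5 3.519 15.478 111.989
6 3.132 12.260 127.961
final: 127.961 13.936

Arc 1: start y=14.050, vy=22.480 → t=5.052, apex=39.318, x_land=25.766, impact vy=-28.042
  bounce: vy ← 0.89·28.042 = 24.957
Arc 2: start y=0.000, vy=24.957 → t=4.991, apex=31.143, x_land=51.223, impact vy=-24.957
  bounce: vy ← 0.89·24.957 = 22.212
Arc 3: start y=0.000, vy=22.212 → t=4.442, apex=24.669, x_land=73.879, impact vy=-22.212
  bounce: vy ← 0.89·22.212 = 19.769
Arc 4: start y=0.000, vy=19.769 → t=3.954, apex=19.540, x_land=94.043, impact vy=-19.769
  bounce: vy ← 0.89·19.769 = 17.594
Arc 5: start y=0.000, vy=17.594 → t=3.519, apex=15.478, x_land=111.989, impact vy=-17.594
  bounce: vy ← 0.89·17.594 = 15.659
Arc 6: start y=0.000, vy=15.659 → t=3.132, apex=12.260, x_land=127.961, impact vy=-15.659
  bounce: vy ← 0.89·15.659 = 13.936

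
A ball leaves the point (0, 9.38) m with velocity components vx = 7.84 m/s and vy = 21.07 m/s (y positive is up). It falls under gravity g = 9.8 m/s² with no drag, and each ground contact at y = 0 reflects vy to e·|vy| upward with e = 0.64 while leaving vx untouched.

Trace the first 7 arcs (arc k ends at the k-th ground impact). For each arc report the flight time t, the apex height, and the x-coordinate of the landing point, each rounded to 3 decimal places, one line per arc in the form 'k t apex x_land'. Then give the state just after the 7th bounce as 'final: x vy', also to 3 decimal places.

1 4.707 32.030 36.901
2 3.273 13.120 62.558
3 2.094 5.374 78.978
4 1.340 2.201 89.488
5 0.858 0.902 96.213
6 0.549 0.369 100.518
7 0.351 0.151 103.273
final: 103.273 1.102

Arc 1: start y=9.380, vy=21.070 → t=4.707, apex=32.030, x_land=36.901, impact vy=-25.056
  bounce: vy ← 0.64·25.056 = 16.036
Arc 2: start y=0.000, vy=16.036 → t=3.273, apex=13.120, x_land=62.558, impact vy=-16.036
  bounce: vy ← 0.64·16.036 = 10.263
Arc 3: start y=0.000, vy=10.263 → t=2.094, apex=5.374, x_land=78.978, impact vy=-10.263
  bounce: vy ← 0.64·10.263 = 6.568
Arc 4: start y=0.000, vy=6.568 → t=1.340, apex=2.201, x_land=89.488, impact vy=-6.568
  bounce: vy ← 0.64·6.568 = 4.204
Arc 5: start y=0.000, vy=4.204 → t=0.858, apex=0.902, x_land=96.213, impact vy=-4.204
  bounce: vy ← 0.64·4.204 = 2.690
Arc 6: start y=0.000, vy=2.690 → t=0.549, apex=0.369, x_land=100.518, impact vy=-2.690
  bounce: vy ← 0.64·2.690 = 1.722
Arc 7: start y=0.000, vy=1.722 → t=0.351, apex=0.151, x_land=103.273, impact vy=-1.722
  bounce: vy ← 0.64·1.722 = 1.102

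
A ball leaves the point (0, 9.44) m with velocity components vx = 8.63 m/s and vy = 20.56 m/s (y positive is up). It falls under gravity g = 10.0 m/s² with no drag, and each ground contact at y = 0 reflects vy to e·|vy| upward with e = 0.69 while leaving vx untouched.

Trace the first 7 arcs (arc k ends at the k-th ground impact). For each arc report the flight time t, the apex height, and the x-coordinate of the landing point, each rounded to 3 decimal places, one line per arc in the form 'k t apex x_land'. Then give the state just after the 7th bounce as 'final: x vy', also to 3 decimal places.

1 4.529 30.576 39.084
2 3.413 14.557 68.535
3 2.355 6.931 88.856
4 1.625 3.300 102.877
5 1.121 1.571 112.552
6 0.774 0.748 119.227
7 0.534 0.356 123.834
final: 123.834 1.841

Arc 1: start y=9.440, vy=20.560 → t=4.529, apex=30.576, x_land=39.084, impact vy=-24.729
  bounce: vy ← 0.69·24.729 = 17.063
Arc 2: start y=0.000, vy=17.063 → t=3.413, apex=14.557, x_land=68.535, impact vy=-17.063
  bounce: vy ← 0.69·17.063 = 11.773
Arc 3: start y=0.000, vy=11.773 → t=2.355, apex=6.931, x_land=88.856, impact vy=-11.773
  bounce: vy ← 0.69·11.773 = 8.124
Arc 4: start y=0.000, vy=8.124 → t=1.625, apex=3.300, x_land=102.877, impact vy=-8.124
  bounce: vy ← 0.69·8.124 = 5.605
Arc 5: start y=0.000, vy=5.605 → t=1.121, apex=1.571, x_land=112.552, impact vy=-5.605
  bounce: vy ← 0.69·5.605 = 3.868
Arc 6: start y=0.000, vy=3.868 → t=0.774, apex=0.748, x_land=119.227, impact vy=-3.868
  bounce: vy ← 0.69·3.868 = 2.669
Arc 7: start y=0.000, vy=2.669 → t=0.534, apex=0.356, x_land=123.834, impact vy=-2.669
  bounce: vy ← 0.69·2.669 = 1.841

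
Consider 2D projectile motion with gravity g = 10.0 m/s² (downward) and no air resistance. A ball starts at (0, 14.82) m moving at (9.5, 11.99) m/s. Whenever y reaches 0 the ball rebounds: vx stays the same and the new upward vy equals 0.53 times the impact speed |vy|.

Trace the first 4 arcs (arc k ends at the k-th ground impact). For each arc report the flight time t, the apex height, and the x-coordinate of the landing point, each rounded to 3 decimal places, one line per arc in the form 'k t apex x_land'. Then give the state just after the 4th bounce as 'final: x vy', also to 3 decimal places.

Arc 1: start y=14.820, vy=11.990 → t=3.297, apex=22.008, x_land=31.321, impact vy=-20.980
  bounce: vy ← 0.53·20.980 = 11.119
Arc 2: start y=0.000, vy=11.119 → t=2.224, apex=6.182, x_land=52.448, impact vy=-11.119
  bounce: vy ← 0.53·11.119 = 5.893
Arc 3: start y=0.000, vy=5.893 → t=1.179, apex=1.737, x_land=63.646, impact vy=-5.893
  bounce: vy ← 0.53·5.893 = 3.123
Arc 4: start y=0.000, vy=3.123 → t=0.625, apex=0.488, x_land=69.580, impact vy=-3.123
  bounce: vy ← 0.53·3.123 = 1.655

1 3.297 22.008 31.321
2 2.224 6.182 52.448
3 1.179 1.737 63.646
4 0.625 0.488 69.580
final: 69.580 1.655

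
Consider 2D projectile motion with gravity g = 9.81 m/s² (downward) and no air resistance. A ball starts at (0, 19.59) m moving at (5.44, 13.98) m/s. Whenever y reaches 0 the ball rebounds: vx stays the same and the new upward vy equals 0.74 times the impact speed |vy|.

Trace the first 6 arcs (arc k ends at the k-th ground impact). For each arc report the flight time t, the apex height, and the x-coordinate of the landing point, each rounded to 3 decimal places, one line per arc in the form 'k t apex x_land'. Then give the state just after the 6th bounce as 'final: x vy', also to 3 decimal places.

Arc 1: start y=19.590, vy=13.980 → t=3.880, apex=29.551, x_land=21.105, impact vy=-24.079
  bounce: vy ← 0.74·24.079 = 17.818
Arc 2: start y=0.000, vy=17.818 → t=3.633, apex=16.182, x_land=40.867, impact vy=-17.818
  bounce: vy ← 0.74·17.818 = 13.186
Arc 3: start y=0.000, vy=13.186 → t=2.688, apex=8.861, x_land=55.491, impact vy=-13.186
  bounce: vy ← 0.74·13.186 = 9.757
Arc 4: start y=0.000, vy=9.757 → t=1.989, apex=4.853, x_land=66.312, impact vy=-9.757
  bounce: vy ← 0.74·9.757 = 7.220
Arc 5: start y=0.000, vy=7.220 → t=1.472, apex=2.657, x_land=74.320, impact vy=-7.220
  bounce: vy ← 0.74·7.220 = 5.343
Arc 6: start y=0.000, vy=5.343 → t=1.089, apex=1.455, x_land=80.246, impact vy=-5.343
  bounce: vy ← 0.74·5.343 = 3.954

1 3.880 29.551 21.105
2 3.633 16.182 40.867
3 2.688 8.861 55.491
4 1.989 4.853 66.312
5 1.472 2.657 74.320
6 1.089 1.455 80.246
final: 80.246 3.954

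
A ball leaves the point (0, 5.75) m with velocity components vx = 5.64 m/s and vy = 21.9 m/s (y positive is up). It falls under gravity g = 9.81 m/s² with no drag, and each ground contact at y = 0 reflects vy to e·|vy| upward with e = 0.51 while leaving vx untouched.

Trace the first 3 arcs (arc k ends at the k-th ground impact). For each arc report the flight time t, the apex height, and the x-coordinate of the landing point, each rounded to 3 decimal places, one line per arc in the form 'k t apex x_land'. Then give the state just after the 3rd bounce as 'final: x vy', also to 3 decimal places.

1 4.714 30.195 26.584
2 2.531 7.854 40.858
3 1.291 2.043 48.137
final: 48.137 3.229

Arc 1: start y=5.750, vy=21.900 → t=4.714, apex=30.195, x_land=26.584, impact vy=-24.340
  bounce: vy ← 0.51·24.340 = 12.413
Arc 2: start y=0.000, vy=12.413 → t=2.531, apex=7.854, x_land=40.858, impact vy=-12.413
  bounce: vy ← 0.51·12.413 = 6.331
Arc 3: start y=0.000, vy=6.331 → t=1.291, apex=2.043, x_land=48.137, impact vy=-6.331
  bounce: vy ← 0.51·6.331 = 3.229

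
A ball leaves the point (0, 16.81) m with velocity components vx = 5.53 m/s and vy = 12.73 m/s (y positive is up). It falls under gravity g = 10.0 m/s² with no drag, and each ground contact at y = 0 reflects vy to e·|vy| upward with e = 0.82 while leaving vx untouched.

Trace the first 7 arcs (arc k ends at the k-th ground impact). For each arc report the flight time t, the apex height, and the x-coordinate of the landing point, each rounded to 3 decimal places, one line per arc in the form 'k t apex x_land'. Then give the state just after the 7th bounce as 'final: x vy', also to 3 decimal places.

1 3.505 24.913 19.384
2 3.661 16.751 39.627
3 3.002 11.264 56.227
4 2.461 7.574 69.839
5 2.018 5.092 81.001
6 1.655 3.424 90.154
7 1.357 2.302 97.659
final: 97.659 5.564

Arc 1: start y=16.810, vy=12.730 → t=3.505, apex=24.913, x_land=19.384, impact vy=-22.322
  bounce: vy ← 0.82·22.322 = 18.304
Arc 2: start y=0.000, vy=18.304 → t=3.661, apex=16.751, x_land=39.627, impact vy=-18.304
  bounce: vy ← 0.82·18.304 = 15.009
Arc 3: start y=0.000, vy=15.009 → t=3.002, apex=11.264, x_land=56.227, impact vy=-15.009
  bounce: vy ← 0.82·15.009 = 12.307
Arc 4: start y=0.000, vy=12.307 → t=2.461, apex=7.574, x_land=69.839, impact vy=-12.307
  bounce: vy ← 0.82·12.307 = 10.092
Arc 5: start y=0.000, vy=10.092 → t=2.018, apex=5.092, x_land=81.001, impact vy=-10.092
  bounce: vy ← 0.82·10.092 = 8.275
Arc 6: start y=0.000, vy=8.275 → t=1.655, apex=3.424, x_land=90.154, impact vy=-8.275
  bounce: vy ← 0.82·8.275 = 6.786
Arc 7: start y=0.000, vy=6.786 → t=1.357, apex=2.302, x_land=97.659, impact vy=-6.786
  bounce: vy ← 0.82·6.786 = 5.564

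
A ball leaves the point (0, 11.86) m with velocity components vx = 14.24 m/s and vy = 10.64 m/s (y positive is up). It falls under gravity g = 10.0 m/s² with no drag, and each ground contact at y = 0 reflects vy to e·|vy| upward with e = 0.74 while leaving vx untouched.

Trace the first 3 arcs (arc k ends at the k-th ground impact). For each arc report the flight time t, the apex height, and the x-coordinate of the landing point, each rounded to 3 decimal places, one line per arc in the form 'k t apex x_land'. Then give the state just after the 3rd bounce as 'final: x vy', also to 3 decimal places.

1 2.936 17.520 41.808
2 2.770 9.594 81.259
3 2.050 5.254 110.453
final: 110.453 7.585

Arc 1: start y=11.860, vy=10.640 → t=2.936, apex=17.520, x_land=41.808, impact vy=-18.719
  bounce: vy ← 0.74·18.719 = 13.852
Arc 2: start y=0.000, vy=13.852 → t=2.770, apex=9.594, x_land=81.259, impact vy=-13.852
  bounce: vy ← 0.74·13.852 = 10.251
Arc 3: start y=0.000, vy=10.251 → t=2.050, apex=5.254, x_land=110.453, impact vy=-10.251
  bounce: vy ← 0.74·10.251 = 7.585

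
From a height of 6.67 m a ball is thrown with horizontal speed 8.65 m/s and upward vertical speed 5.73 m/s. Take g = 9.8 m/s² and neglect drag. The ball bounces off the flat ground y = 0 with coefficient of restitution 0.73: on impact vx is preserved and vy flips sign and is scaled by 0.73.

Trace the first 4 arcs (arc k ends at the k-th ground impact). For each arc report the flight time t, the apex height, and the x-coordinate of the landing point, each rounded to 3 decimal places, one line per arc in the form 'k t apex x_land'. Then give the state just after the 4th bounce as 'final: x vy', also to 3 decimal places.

1 1.890 8.345 16.346
2 1.905 4.447 32.827
3 1.391 2.370 44.858
4 1.015 1.263 53.641
final: 53.641 3.632

Arc 1: start y=6.670, vy=5.730 → t=1.890, apex=8.345, x_land=16.346, impact vy=-12.789
  bounce: vy ← 0.73·12.789 = 9.336
Arc 2: start y=0.000, vy=9.336 → t=1.905, apex=4.447, x_land=32.827, impact vy=-9.336
  bounce: vy ← 0.73·9.336 = 6.815
Arc 3: start y=0.000, vy=6.815 → t=1.391, apex=2.370, x_land=44.858, impact vy=-6.815
  bounce: vy ← 0.73·6.815 = 4.975
Arc 4: start y=0.000, vy=4.975 → t=1.015, apex=1.263, x_land=53.641, impact vy=-4.975
  bounce: vy ← 0.73·4.975 = 3.632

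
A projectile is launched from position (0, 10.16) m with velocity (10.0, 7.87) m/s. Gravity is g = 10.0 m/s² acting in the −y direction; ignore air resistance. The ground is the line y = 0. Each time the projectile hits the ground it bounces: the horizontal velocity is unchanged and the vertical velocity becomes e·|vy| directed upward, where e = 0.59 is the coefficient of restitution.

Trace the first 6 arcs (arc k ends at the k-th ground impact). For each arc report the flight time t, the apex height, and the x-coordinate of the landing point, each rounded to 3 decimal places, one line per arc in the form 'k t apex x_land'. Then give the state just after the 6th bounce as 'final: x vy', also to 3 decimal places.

1 2.415 13.257 24.153
2 1.921 4.615 43.367
3 1.134 1.606 54.703
4 0.669 0.559 61.392
5 0.395 0.195 65.338
6 0.233 0.068 67.666
final: 67.666 0.687

Arc 1: start y=10.160, vy=7.870 → t=2.415, apex=13.257, x_land=24.153, impact vy=-16.283
  bounce: vy ← 0.59·16.283 = 9.607
Arc 2: start y=0.000, vy=9.607 → t=1.921, apex=4.615, x_land=43.367, impact vy=-9.607
  bounce: vy ← 0.59·9.607 = 5.668
Arc 3: start y=0.000, vy=5.668 → t=1.134, apex=1.606, x_land=54.703, impact vy=-5.668
  bounce: vy ← 0.59·5.668 = 3.344
Arc 4: start y=0.000, vy=3.344 → t=0.669, apex=0.559, x_land=61.392, impact vy=-3.344
  bounce: vy ← 0.59·3.344 = 1.973
Arc 5: start y=0.000, vy=1.973 → t=0.395, apex=0.195, x_land=65.338, impact vy=-1.973
  bounce: vy ← 0.59·1.973 = 1.164
Arc 6: start y=0.000, vy=1.164 → t=0.233, apex=0.068, x_land=67.666, impact vy=-1.164
  bounce: vy ← 0.59·1.164 = 0.687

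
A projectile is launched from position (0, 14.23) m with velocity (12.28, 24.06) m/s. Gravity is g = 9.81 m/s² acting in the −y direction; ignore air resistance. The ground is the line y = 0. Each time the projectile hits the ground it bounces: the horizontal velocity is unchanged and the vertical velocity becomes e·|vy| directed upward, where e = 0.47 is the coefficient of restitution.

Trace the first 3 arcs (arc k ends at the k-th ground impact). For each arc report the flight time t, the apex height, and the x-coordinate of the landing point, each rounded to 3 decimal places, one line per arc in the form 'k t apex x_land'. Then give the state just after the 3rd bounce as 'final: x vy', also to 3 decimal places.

1 5.439 43.735 66.786
2 2.807 9.661 101.255
3 1.319 2.134 117.455
final: 117.455 3.041

Arc 1: start y=14.230, vy=24.060 → t=5.439, apex=43.735, x_land=66.786, impact vy=-29.293
  bounce: vy ← 0.47·29.293 = 13.768
Arc 2: start y=0.000, vy=13.768 → t=2.807, apex=9.661, x_land=101.255, impact vy=-13.768
  bounce: vy ← 0.47·13.768 = 6.471
Arc 3: start y=0.000, vy=6.471 → t=1.319, apex=2.134, x_land=117.455, impact vy=-6.471
  bounce: vy ← 0.47·6.471 = 3.041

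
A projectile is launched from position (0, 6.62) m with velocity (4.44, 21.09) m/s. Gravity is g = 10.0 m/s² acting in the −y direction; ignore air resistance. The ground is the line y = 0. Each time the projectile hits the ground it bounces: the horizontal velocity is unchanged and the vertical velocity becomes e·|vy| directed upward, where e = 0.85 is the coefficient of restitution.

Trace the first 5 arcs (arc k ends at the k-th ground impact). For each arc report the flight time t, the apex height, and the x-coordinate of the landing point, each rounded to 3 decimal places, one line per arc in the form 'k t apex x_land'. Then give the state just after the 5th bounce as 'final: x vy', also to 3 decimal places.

1 4.511 28.859 20.031
2 4.084 20.851 38.165
3 3.472 15.065 53.579
4 2.951 10.884 66.680
5 2.508 7.864 77.817
final: 77.817 10.660

Arc 1: start y=6.620, vy=21.090 → t=4.511, apex=28.859, x_land=20.031, impact vy=-24.025
  bounce: vy ← 0.85·24.025 = 20.421
Arc 2: start y=0.000, vy=20.421 → t=4.084, apex=20.851, x_land=38.165, impact vy=-20.421
  bounce: vy ← 0.85·20.421 = 17.358
Arc 3: start y=0.000, vy=17.358 → t=3.472, apex=15.065, x_land=53.579, impact vy=-17.358
  bounce: vy ← 0.85·17.358 = 14.754
Arc 4: start y=0.000, vy=14.754 → t=2.951, apex=10.884, x_land=66.680, impact vy=-14.754
  bounce: vy ← 0.85·14.754 = 12.541
Arc 5: start y=0.000, vy=12.541 → t=2.508, apex=7.864, x_land=77.817, impact vy=-12.541
  bounce: vy ← 0.85·12.541 = 10.660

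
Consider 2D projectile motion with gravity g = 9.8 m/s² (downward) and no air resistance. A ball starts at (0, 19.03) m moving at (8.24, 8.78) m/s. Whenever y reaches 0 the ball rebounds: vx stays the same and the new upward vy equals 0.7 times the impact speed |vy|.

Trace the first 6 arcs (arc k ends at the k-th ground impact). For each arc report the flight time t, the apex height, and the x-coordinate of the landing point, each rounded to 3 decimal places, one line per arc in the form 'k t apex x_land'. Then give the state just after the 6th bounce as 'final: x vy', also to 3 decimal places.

1 3.061 22.963 25.220
2 3.031 11.252 50.193
3 2.122 5.513 67.675
4 1.485 2.702 79.911
5 1.040 1.324 88.477
6 0.728 0.649 94.473
final: 94.473 2.496

Arc 1: start y=19.030, vy=8.780 → t=3.061, apex=22.963, x_land=25.220, impact vy=-21.215
  bounce: vy ← 0.7·21.215 = 14.851
Arc 2: start y=0.000, vy=14.851 → t=3.031, apex=11.252, x_land=50.193, impact vy=-14.851
  bounce: vy ← 0.7·14.851 = 10.395
Arc 3: start y=0.000, vy=10.395 → t=2.122, apex=5.513, x_land=67.675, impact vy=-10.395
  bounce: vy ← 0.7·10.395 = 7.277
Arc 4: start y=0.000, vy=7.277 → t=1.485, apex=2.702, x_land=79.911, impact vy=-7.277
  bounce: vy ← 0.7·7.277 = 5.094
Arc 5: start y=0.000, vy=5.094 → t=1.040, apex=1.324, x_land=88.477, impact vy=-5.094
  bounce: vy ← 0.7·5.094 = 3.566
Arc 6: start y=0.000, vy=3.566 → t=0.728, apex=0.649, x_land=94.473, impact vy=-3.566
  bounce: vy ← 0.7·3.566 = 2.496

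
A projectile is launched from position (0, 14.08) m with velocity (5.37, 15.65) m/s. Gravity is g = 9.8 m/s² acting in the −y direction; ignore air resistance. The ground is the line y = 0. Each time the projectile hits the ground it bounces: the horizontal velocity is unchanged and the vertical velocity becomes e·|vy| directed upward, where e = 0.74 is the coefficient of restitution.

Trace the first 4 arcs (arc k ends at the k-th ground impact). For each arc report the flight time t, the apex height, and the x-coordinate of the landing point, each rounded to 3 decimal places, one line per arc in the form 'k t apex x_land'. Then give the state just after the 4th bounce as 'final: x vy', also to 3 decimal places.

Arc 1: start y=14.080, vy=15.650 → t=3.926, apex=26.576, x_land=21.082, impact vy=-22.823
  bounce: vy ← 0.74·22.823 = 16.889
Arc 2: start y=0.000, vy=16.889 → t=3.447, apex=14.553, x_land=39.591, impact vy=-16.889
  bounce: vy ← 0.74·16.889 = 12.498
Arc 3: start y=0.000, vy=12.498 → t=2.551, apex=7.969, x_land=53.287, impact vy=-12.498
  bounce: vy ← 0.74·12.498 = 9.248
Arc 4: start y=0.000, vy=9.248 → t=1.887, apex=4.364, x_land=63.423, impact vy=-9.248
  bounce: vy ← 0.74·9.248 = 6.844

1 3.926 26.576 21.082
2 3.447 14.553 39.591
3 2.551 7.969 53.287
4 1.887 4.364 63.423
final: 63.423 6.844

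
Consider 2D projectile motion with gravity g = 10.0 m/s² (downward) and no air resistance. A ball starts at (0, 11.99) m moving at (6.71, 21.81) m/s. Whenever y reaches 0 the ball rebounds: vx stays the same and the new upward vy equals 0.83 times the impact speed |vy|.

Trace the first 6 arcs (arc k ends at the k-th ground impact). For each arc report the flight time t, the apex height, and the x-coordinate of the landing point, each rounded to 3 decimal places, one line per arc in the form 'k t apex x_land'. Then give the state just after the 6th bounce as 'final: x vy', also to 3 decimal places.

1 4.856 35.774 32.583
2 4.440 24.645 62.377
3 3.685 16.978 87.106
4 3.059 11.696 107.631
5 2.539 8.057 124.666
6 2.107 5.551 138.806
final: 138.806 8.745

Arc 1: start y=11.990, vy=21.810 → t=4.856, apex=35.774, x_land=32.583, impact vy=-26.748
  bounce: vy ← 0.83·26.748 = 22.201
Arc 2: start y=0.000, vy=22.201 → t=4.440, apex=24.645, x_land=62.377, impact vy=-22.201
  bounce: vy ← 0.83·22.201 = 18.427
Arc 3: start y=0.000, vy=18.427 → t=3.685, apex=16.978, x_land=87.106, impact vy=-18.427
  bounce: vy ← 0.83·18.427 = 15.294
Arc 4: start y=0.000, vy=15.294 → t=3.059, apex=11.696, x_land=107.631, impact vy=-15.294
  bounce: vy ← 0.83·15.294 = 12.694
Arc 5: start y=0.000, vy=12.694 → t=2.539, apex=8.057, x_land=124.666, impact vy=-12.694
  bounce: vy ← 0.83·12.694 = 10.536
Arc 6: start y=0.000, vy=10.536 → t=2.107, apex=5.551, x_land=138.806, impact vy=-10.536
  bounce: vy ← 0.83·10.536 = 8.745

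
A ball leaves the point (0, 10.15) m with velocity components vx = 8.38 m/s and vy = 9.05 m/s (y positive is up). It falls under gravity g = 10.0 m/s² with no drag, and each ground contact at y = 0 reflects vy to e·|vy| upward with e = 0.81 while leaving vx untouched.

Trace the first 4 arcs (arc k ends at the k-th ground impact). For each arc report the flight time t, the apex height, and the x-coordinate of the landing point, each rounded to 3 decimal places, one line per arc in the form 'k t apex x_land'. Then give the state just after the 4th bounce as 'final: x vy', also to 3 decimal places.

1 2.593 14.245 21.729
2 2.734 9.346 44.643
3 2.215 6.132 63.203
4 1.794 4.023 78.238
final: 78.238 7.266

Arc 1: start y=10.150, vy=9.050 → t=2.593, apex=14.245, x_land=21.729, impact vy=-16.879
  bounce: vy ← 0.81·16.879 = 13.672
Arc 2: start y=0.000, vy=13.672 → t=2.734, apex=9.346, x_land=44.643, impact vy=-13.672
  bounce: vy ← 0.81·13.672 = 11.074
Arc 3: start y=0.000, vy=11.074 → t=2.215, apex=6.132, x_land=63.203, impact vy=-11.074
  bounce: vy ← 0.81·11.074 = 8.970
Arc 4: start y=0.000, vy=8.970 → t=1.794, apex=4.023, x_land=78.238, impact vy=-8.970
  bounce: vy ← 0.81·8.970 = 7.266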